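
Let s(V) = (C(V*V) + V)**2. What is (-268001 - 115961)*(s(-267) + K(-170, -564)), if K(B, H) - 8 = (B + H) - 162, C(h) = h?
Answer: -1936751784167352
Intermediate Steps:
s(V) = (V + V**2)**2 (s(V) = (V*V + V)**2 = (V**2 + V)**2 = (V + V**2)**2)
K(B, H) = -154 + B + H (K(B, H) = 8 + ((B + H) - 162) = 8 + (-162 + B + H) = -154 + B + H)
(-268001 - 115961)*(s(-267) + K(-170, -564)) = (-268001 - 115961)*((-267)**2*(1 - 267)**2 + (-154 - 170 - 564)) = -383962*(71289*(-266)**2 - 888) = -383962*(71289*70756 - 888) = -383962*(5044124484 - 888) = -383962*5044123596 = -1936751784167352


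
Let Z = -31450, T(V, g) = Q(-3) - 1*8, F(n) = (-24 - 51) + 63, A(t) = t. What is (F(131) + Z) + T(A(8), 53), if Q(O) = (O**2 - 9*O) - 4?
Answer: -31438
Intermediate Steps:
Q(O) = -4 + O**2 - 9*O
F(n) = -12 (F(n) = -75 + 63 = -12)
T(V, g) = 24 (T(V, g) = (-4 + (-3)**2 - 9*(-3)) - 1*8 = (-4 + 9 + 27) - 8 = 32 - 8 = 24)
(F(131) + Z) + T(A(8), 53) = (-12 - 31450) + 24 = -31462 + 24 = -31438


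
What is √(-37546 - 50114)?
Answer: 6*I*√2435 ≈ 296.07*I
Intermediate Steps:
√(-37546 - 50114) = √(-87660) = 6*I*√2435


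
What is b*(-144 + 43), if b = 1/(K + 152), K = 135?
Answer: -101/287 ≈ -0.35192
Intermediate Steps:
b = 1/287 (b = 1/(135 + 152) = 1/287 ≈ 0.0034843)
b*(-144 + 43) = (-144 + 43)/287 = (1/287)*(-101) = -101/287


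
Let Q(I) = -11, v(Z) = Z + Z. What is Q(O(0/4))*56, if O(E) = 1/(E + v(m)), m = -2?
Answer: -616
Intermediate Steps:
v(Z) = 2*Z
O(E) = 1/(-4 + E) (O(E) = 1/(E + 2*(-2)) = 1/(E - 4) = 1/(-4 + E))
Q(O(0/4))*56 = -11*56 = -616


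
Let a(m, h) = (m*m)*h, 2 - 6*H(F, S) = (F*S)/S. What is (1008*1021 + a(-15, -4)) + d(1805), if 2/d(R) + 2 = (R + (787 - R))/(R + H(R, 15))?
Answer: 2284808487/2222 ≈ 1.0283e+6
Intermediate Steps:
H(F, S) = ⅓ - F/6 (H(F, S) = ⅓ - F*S/(6*S) = ⅓ - F/6)
d(R) = 2/(-2 + 787/(⅓ + 5*R/6)) (d(R) = 2/(-2 + (R + (787 - R))/(R + (⅓ - R/6))) = 2/(-2 + 787/(⅓ + 5*R/6)))
a(m, h) = h*m² (a(m, h) = m²*h = h*m²)
(1008*1021 + a(-15, -4)) + d(1805) = (1008*1021 - 4*(-15)²) + (2 + 5*1805)/(2359 - 5*1805) = (1029168 - 4*225) + (2 + 9025)/(2359 - 9025) = (1029168 - 900) + 9027/(-6666) = 1028268 - 1/6666*9027 = 1028268 - 3009/2222 = 2284808487/2222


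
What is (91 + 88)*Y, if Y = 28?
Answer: 5012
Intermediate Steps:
(91 + 88)*Y = (91 + 88)*28 = 179*28 = 5012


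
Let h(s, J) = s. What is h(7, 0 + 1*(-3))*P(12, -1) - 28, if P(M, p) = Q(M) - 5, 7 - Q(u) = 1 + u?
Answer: -105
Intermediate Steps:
Q(u) = 6 - u (Q(u) = 7 - (1 + u) = 7 + (-1 - u) = 6 - u)
P(M, p) = 1 - M (P(M, p) = (6 - M) - 5 = 1 - M)
h(7, 0 + 1*(-3))*P(12, -1) - 28 = 7*(1 - 1*12) - 28 = 7*(1 - 12) - 28 = 7*(-11) - 28 = -77 - 28 = -105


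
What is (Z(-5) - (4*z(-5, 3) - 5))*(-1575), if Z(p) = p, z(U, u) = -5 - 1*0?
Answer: -31500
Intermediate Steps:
z(U, u) = -5 (z(U, u) = -5 + 0 = -5)
(Z(-5) - (4*z(-5, 3) - 5))*(-1575) = (-5 - (4*(-5) - 5))*(-1575) = (-5 - (-20 - 5))*(-1575) = (-5 - 1*(-25))*(-1575) = (-5 + 25)*(-1575) = 20*(-1575) = -31500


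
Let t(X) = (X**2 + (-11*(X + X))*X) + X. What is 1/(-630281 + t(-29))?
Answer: -1/647971 ≈ -1.5433e-6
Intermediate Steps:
t(X) = X - 21*X**2 (t(X) = (X**2 + (-22*X)*X) + X = (X**2 - 22*X**2) + X = -21*X**2 + X = X - 21*X**2)
1/(-630281 + t(-29)) = 1/(-630281 - 29*(1 - 21*(-29))) = 1/(-630281 - 29*(1 + 609)) = 1/(-630281 - 29*610) = 1/(-630281 - 17690) = 1/(-647971) = -1/647971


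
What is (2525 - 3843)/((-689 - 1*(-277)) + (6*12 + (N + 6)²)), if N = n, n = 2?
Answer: 659/138 ≈ 4.7754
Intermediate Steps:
N = 2
(2525 - 3843)/((-689 - 1*(-277)) + (6*12 + (N + 6)²)) = (2525 - 3843)/((-689 - 1*(-277)) + (6*12 + (2 + 6)²)) = -1318/((-689 + 277) + (72 + 8²)) = -1318/(-412 + (72 + 64)) = -1318/(-412 + 136) = -1318/(-276) = -1318*(-1/276) = 659/138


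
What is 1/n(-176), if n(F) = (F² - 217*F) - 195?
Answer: 1/68973 ≈ 1.4498e-5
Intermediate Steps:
n(F) = -195 + F² - 217*F
1/n(-176) = 1/(-195 + (-176)² - 217*(-176)) = 1/(-195 + 30976 + 38192) = 1/68973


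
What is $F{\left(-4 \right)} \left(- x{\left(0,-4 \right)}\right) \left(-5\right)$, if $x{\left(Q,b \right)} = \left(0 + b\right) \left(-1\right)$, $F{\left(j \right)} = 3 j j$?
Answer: $960$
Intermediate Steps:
$F{\left(j \right)} = 3 j^{2}$
$x{\left(Q,b \right)} = - b$ ($x{\left(Q,b \right)} = b \left(-1\right) = - b$)
$F{\left(-4 \right)} \left(- x{\left(0,-4 \right)}\right) \left(-5\right) = 3 \left(-4\right)^{2} \left(- \left(-1\right) \left(-4\right)\right) \left(-5\right) = 3 \cdot 16 \left(\left(-1\right) 4\right) \left(-5\right) = 48 \left(-4\right) \left(-5\right) = \left(-192\right) \left(-5\right) = 960$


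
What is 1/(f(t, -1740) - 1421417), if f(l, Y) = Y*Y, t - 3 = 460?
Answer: 1/1606183 ≈ 6.2259e-7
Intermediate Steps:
t = 463 (t = 3 + 460 = 463)
f(l, Y) = Y²
1/(f(t, -1740) - 1421417) = 1/((-1740)² - 1421417) = 1/(3027600 - 1421417) = 1/1606183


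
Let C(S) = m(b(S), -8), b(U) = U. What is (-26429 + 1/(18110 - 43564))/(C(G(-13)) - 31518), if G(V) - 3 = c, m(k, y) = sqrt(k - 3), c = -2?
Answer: 10601453844153/12642802317002 + 672723767*I*sqrt(2)/25285604634004 ≈ 0.83854 + 3.7625e-5*I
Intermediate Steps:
m(k, y) = sqrt(-3 + k)
G(V) = 1 (G(V) = 3 - 2 = 1)
C(S) = sqrt(-3 + S)
(-26429 + 1/(18110 - 43564))/(C(G(-13)) - 31518) = (-26429 + 1/(18110 - 43564))/(sqrt(-3 + 1) - 31518) = (-26429 + 1/(-25454))/(sqrt(-2) - 31518) = (-26429 - 1/25454)/(I*sqrt(2) - 31518) = -672723767/(25454*(-31518 + I*sqrt(2)))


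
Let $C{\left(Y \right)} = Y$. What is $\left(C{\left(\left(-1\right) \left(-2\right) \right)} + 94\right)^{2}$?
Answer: $9216$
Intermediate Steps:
$\left(C{\left(\left(-1\right) \left(-2\right) \right)} + 94\right)^{2} = \left(\left(-1\right) \left(-2\right) + 94\right)^{2} = \left(2 + 94\right)^{2} = 96^{2} = 9216$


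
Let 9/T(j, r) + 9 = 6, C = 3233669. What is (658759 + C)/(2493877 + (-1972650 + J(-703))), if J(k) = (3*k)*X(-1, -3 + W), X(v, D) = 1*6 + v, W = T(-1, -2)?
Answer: 1946214/255341 ≈ 7.6220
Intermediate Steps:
T(j, r) = -3 (T(j, r) = 9/(-9 + 6) = 9/(-3) = 9*(-⅓) = -3)
W = -3
X(v, D) = 6 + v
J(k) = 15*k (J(k) = (3*k)*(6 - 1) = (3*k)*5 = 15*k)
(658759 + C)/(2493877 + (-1972650 + J(-703))) = (658759 + 3233669)/(2493877 + (-1972650 + 15*(-703))) = 3892428/(2493877 + (-1972650 - 10545)) = 3892428/(2493877 - 1983195) = 3892428/510682 = 3892428*(1/510682) = 1946214/255341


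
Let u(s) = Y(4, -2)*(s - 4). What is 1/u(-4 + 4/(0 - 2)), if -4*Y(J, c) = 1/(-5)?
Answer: -2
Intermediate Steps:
Y(J, c) = 1/20 (Y(J, c) = -1/4/(-5) = -1/4*(-1/5) = 1/20)
u(s) = -1/5 + s/20 (u(s) = (s - 4)/20 = (-4 + s)/20 = -1/5 + s/20)
1/u(-4 + 4/(0 - 2)) = 1/(-1/5 + (-4 + 4/(0 - 2))/20) = 1/(-1/5 + (-4 + 4/(-2))/20) = 1/(-1/5 + (-4 + 4*(-1/2))/20) = 1/(-1/5 + (-4 - 2)/20) = 1/(-1/5 + (1/20)*(-6)) = 1/(-1/5 - 3/10) = 1/(-1/2) = -2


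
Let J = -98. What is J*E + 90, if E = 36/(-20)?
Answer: 1332/5 ≈ 266.40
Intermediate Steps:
E = -9/5 (E = 36*(-1/20) = -9/5 ≈ -1.8000)
J*E + 90 = -98*(-9/5) + 90 = 882/5 + 90 = 1332/5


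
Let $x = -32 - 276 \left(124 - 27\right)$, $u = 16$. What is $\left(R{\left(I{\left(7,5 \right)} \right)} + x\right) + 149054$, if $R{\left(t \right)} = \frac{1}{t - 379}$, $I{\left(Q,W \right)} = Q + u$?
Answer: $\frac{43520999}{356} \approx 1.2225 \cdot 10^{5}$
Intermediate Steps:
$I{\left(Q,W \right)} = 16 + Q$ ($I{\left(Q,W \right)} = Q + 16 = 16 + Q$)
$x = -26804$ ($x = -32 - 276 \left(124 - 27\right) = -32 - 26772 = -26804$)
$R{\left(t \right)} = \frac{1}{-379 + t}$ ($R{\left(t \right)} = \frac{1}{t - 379} = \frac{1}{-379 + t}$)
$\left(R{\left(I{\left(7,5 \right)} \right)} + x\right) + 149054 = \left(\frac{1}{-379 + \left(16 + 7\right)} - 26804\right) + 149054 = \left(\frac{1}{-379 + 23} - 26804\right) + 149054 = \left(\frac{1}{-356} - 26804\right) + 149054 = \left(- \frac{1}{356} - 26804\right) + 149054 = - \frac{9542225}{356} + 149054 = \frac{43520999}{356}$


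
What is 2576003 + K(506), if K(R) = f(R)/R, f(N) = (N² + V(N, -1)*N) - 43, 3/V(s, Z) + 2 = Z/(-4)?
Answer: 9125988505/3542 ≈ 2.5765e+6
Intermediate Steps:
V(s, Z) = 3/(-2 - Z/4) (V(s, Z) = 3/(-2 + Z/(-4)) = 3/(-2 + Z*(-¼)) = 3/(-2 - Z/4))
f(N) = -43 + N² - 12*N/7 (f(N) = (N² + (-12/(8 - 1))*N) - 43 = (N² + (-12/7)*N) - 43 = (N² + (-12*⅐)*N) - 43 = (N² - 12*N/7) - 43 = -43 + N² - 12*N/7)
K(R) = (-43 + R² - 12*R/7)/R
2576003 + K(506) = 2576003 + (-12/7 + 506 - 43/506) = 2576003 + 1785879/3542 = 9125988505/3542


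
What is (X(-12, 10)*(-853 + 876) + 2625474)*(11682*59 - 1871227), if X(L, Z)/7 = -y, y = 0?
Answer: -3103281387786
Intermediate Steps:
X(L, Z) = 0 (X(L, Z) = 7*(-1*0) = 7*0 = 0)
(X(-12, 10)*(-853 + 876) + 2625474)*(11682*59 - 1871227) = (0*(-853 + 876) + 2625474)*(11682*59 - 1871227) = (0*23 + 2625474)*(689238 - 1871227) = (0 + 2625474)*(-1181989) = 2625474*(-1181989) = -3103281387786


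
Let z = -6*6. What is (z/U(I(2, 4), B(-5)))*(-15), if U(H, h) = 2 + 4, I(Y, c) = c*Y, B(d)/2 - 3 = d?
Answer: 90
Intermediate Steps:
B(d) = 6 + 2*d
I(Y, c) = Y*c
U(H, h) = 6
z = -36
(z/U(I(2, 4), B(-5)))*(-15) = -36/6*(-15) = -36*1/6*(-15) = -6*(-15) = 90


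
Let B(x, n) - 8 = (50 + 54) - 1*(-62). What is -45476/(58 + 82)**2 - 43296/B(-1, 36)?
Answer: -35688101/142100 ≈ -251.15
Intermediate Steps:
B(x, n) = 174 (B(x, n) = 8 + ((50 + 54) - 1*(-62)) = 8 + (104 + 62) = 8 + 166 = 174)
-45476/(58 + 82)**2 - 43296/B(-1, 36) = -45476/(58 + 82)**2 - 43296/174 = -45476/(140**2) - 43296*1/174 = -45476/19600 - 7216/29 = -45476*1/19600 - 7216/29 = -11369/4900 - 7216/29 = -35688101/142100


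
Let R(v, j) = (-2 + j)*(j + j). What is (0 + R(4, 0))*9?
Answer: 0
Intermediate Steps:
R(v, j) = 2*j*(-2 + j) (R(v, j) = (-2 + j)*(2*j) = 2*j*(-2 + j))
(0 + R(4, 0))*9 = (0 + 2*0*(-2 + 0))*9 = (0 + 2*0*(-2))*9 = (0 + 0)*9 = 0*9 = 0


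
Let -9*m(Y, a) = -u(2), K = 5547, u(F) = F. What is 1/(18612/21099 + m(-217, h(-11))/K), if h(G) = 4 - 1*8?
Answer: 351108459/309736358 ≈ 1.1336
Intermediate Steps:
h(G) = -4 (h(G) = 4 - 8 = -4)
m(Y, a) = 2/9 (m(Y, a) = -(-1)*2/9 = -⅑*(-2) = 2/9)
1/(18612/21099 + m(-217, h(-11))/K) = 1/(18612/21099 + (2/9)/5547) = 1/(18612*(1/21099) + (2/9)*(1/5547)) = 1/(6204/7033 + 2/49923) = 1/(309736358/351108459) = 351108459/309736358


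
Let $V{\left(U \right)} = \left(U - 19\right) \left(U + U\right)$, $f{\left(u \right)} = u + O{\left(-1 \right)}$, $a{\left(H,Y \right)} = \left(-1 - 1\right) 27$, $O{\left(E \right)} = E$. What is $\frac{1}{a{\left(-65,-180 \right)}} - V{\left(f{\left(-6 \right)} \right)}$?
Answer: $- \frac{19657}{54} \approx -364.02$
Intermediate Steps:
$a{\left(H,Y \right)} = -54$ ($a{\left(H,Y \right)} = \left(-1 - 1\right) 27 = \left(-2\right) 27 = -54$)
$f{\left(u \right)} = -1 + u$ ($f{\left(u \right)} = u - 1 = -1 + u$)
$V{\left(U \right)} = 2 U \left(-19 + U\right)$ ($V{\left(U \right)} = \left(-19 + U\right) 2 U = 2 U \left(-19 + U\right)$)
$\frac{1}{a{\left(-65,-180 \right)}} - V{\left(f{\left(-6 \right)} \right)} = \frac{1}{-54} - 2 \left(-1 - 6\right) \left(-19 - 7\right) = - \frac{1}{54} - 2 \left(-7\right) \left(-19 - 7\right) = - \frac{1}{54} - 2 \left(-7\right) \left(-26\right) = - \frac{1}{54} - 364 = - \frac{19657}{54}$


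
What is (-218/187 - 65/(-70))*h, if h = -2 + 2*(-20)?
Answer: 1863/187 ≈ 9.9626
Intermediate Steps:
h = -42 (h = -2 - 40 = -42)
(-218/187 - 65/(-70))*h = (-218/187 - 65/(-70))*(-42) = (-218*1/187 - 65*(-1/70))*(-42) = (-218/187 + 13/14)*(-42) = -621/2618*(-42) = 1863/187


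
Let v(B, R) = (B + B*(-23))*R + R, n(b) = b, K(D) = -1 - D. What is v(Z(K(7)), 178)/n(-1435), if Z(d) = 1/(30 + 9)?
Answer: -3026/55965 ≈ -0.054070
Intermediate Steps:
Z(d) = 1/39
v(B, R) = R - 22*B*R (v(B, R) = (B - 23*B)*R + R = (-22*B)*R + R = -22*B*R + R = R - 22*B*R)
v(Z(K(7)), 178)/n(-1435) = (178*(1 - 22*1/39))/(-1435) = (178*(1 - 22/39))*(-1/1435) = (178*(17/39))*(-1/1435) = (3026/39)*(-1/1435) = -3026/55965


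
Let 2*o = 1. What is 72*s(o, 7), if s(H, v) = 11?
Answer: 792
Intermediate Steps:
o = 1/2 (o = (1/2)*1 = 1/2 ≈ 0.50000)
72*s(o, 7) = 72*11 = 792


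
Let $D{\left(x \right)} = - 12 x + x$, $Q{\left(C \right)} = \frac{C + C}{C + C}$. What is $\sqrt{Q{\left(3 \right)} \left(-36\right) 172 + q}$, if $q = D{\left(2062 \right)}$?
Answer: $i \sqrt{28874} \approx 169.92 i$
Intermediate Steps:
$Q{\left(C \right)} = 1$ ($Q{\left(C \right)} = \frac{2 C}{2 C} = 2 C \frac{1}{2 C} = 1$)
$D{\left(x \right)} = - 11 x$
$q = -22682$ ($q = \left(-11\right) 2062 = -22682$)
$\sqrt{Q{\left(3 \right)} \left(-36\right) 172 + q} = \sqrt{1 \left(-36\right) 172 - 22682} = \sqrt{\left(-36\right) 172 - 22682} = \sqrt{-6192 - 22682} = \sqrt{-28874} = i \sqrt{28874}$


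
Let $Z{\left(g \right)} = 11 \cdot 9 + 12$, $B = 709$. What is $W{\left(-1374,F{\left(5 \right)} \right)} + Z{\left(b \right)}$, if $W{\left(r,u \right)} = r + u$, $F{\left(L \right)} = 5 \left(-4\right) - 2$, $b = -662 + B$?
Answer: $-1285$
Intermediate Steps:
$b = 47$ ($b = -662 + 709 = 47$)
$Z{\left(g \right)} = 111$ ($Z{\left(g \right)} = 99 + 12 = 111$)
$F{\left(L \right)} = -22$ ($F{\left(L \right)} = -20 - 2 = -22$)
$W{\left(-1374,F{\left(5 \right)} \right)} + Z{\left(b \right)} = \left(-1374 - 22\right) + 111 = -1396 + 111 = -1285$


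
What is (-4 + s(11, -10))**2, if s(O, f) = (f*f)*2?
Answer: 38416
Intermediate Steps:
s(O, f) = 2*f**2 (s(O, f) = f**2*2 = 2*f**2)
(-4 + s(11, -10))**2 = (-4 + 2*(-10)**2)**2 = (-4 + 2*100)**2 = (-4 + 200)**2 = 196**2 = 38416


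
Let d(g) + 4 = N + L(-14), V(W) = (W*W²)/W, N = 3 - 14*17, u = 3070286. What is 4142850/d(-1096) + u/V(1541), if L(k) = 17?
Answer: -1639544262893/87863197 ≈ -18660.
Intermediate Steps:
N = -235 (N = 3 - 238 = -235)
V(W) = W² (V(W) = W³/W = W²)
d(g) = -222 (d(g) = -4 + (-235 + 17) = -4 - 218 = -222)
4142850/d(-1096) + u/V(1541) = 4142850/(-222) + 3070286/(1541²) = 4142850*(-1/222) + 3070286/2374681 = -690475/37 + 3070286*(1/2374681) = -690475/37 + 3070286/2374681 = -1639544262893/87863197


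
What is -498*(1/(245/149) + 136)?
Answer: -16667562/245 ≈ -68031.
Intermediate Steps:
-498*(1/(245/149) + 136) = -498*(149/245 + 136) = -498*33469/245 = -16667562/245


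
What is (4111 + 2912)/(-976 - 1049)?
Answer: -2341/675 ≈ -3.4681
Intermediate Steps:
(4111 + 2912)/(-976 - 1049) = 7023/(-2025) = 7023*(-1/2025) = -2341/675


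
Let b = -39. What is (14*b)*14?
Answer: -7644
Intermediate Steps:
(14*b)*14 = (14*(-39))*14 = -546*14 = -7644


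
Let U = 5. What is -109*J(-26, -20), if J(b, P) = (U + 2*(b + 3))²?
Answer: -183229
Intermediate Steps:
J(b, P) = (11 + 2*b)² (J(b, P) = (5 + 2*(b + 3))² = (5 + 2*(3 + b))² = (5 + (6 + 2*b))² = (11 + 2*b)²)
-109*J(-26, -20) = -109*(11 + 2*(-26))² = -109*(11 - 52)² = -109*(-41)² = -109*1681 = -183229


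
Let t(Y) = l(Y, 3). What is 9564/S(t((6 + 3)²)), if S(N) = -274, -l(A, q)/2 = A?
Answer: -4782/137 ≈ -34.905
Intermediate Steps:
l(A, q) = -2*A
t(Y) = -2*Y
9564/S(t((6 + 3)²)) = 9564/(-274) = 9564*(-1/274) = -4782/137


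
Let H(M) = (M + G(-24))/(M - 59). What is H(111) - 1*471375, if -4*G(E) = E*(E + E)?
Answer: -24511677/52 ≈ -4.7138e+5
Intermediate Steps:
G(E) = -E²/2 (G(E) = -E*(E + E)/4 = -E*2*E/4 = -E²/2)
H(M) = (-288 + M)/(-59 + M) (H(M) = (M - ½*(-24)²)/(M - 59) = (M - ½*576)/(-59 + M) = (M - 288)/(-59 + M) = (-288 + M)/(-59 + M))
H(111) - 1*471375 = (-288 + 111)/(-59 + 111) - 1*471375 = -177/52 - 471375 = -24511677/52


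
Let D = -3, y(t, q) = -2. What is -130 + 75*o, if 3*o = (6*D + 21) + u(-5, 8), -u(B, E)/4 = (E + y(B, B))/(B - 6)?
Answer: -5/11 ≈ -0.45455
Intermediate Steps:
u(B, E) = -4*(-2 + E)/(-6 + B) (u(B, E) = -4*(E - 2)/(B - 6) = -4*(-2 + E)/(-6 + B))
o = 19/11 (o = ((6*(-3) + 21) + 4*(2 - 1*8)/(-6 - 5))/3 = ((-18 + 21) + 4*(2 - 8)/(-11))/3 = (3 + 4*(-1/11)*(-6))/3 = (3 + 24/11)/3 = (⅓)*(57/11) = 19/11 ≈ 1.7273)
-130 + 75*o = -130 + 75*(19/11) = -130 + 1425/11 = -5/11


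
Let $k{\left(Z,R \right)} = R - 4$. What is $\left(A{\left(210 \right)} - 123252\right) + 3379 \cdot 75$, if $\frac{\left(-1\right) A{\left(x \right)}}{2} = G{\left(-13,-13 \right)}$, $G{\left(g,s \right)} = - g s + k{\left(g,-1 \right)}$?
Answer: $130521$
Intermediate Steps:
$k{\left(Z,R \right)} = -4 + R$
$G{\left(g,s \right)} = -5 - g s$ ($G{\left(g,s \right)} = - g s - 5 = -5 - g s$)
$A{\left(x \right)} = 348$ ($A{\left(x \right)} = - 2 \left(-5 - \left(-13\right) \left(-13\right)\right) = - 2 \left(-5 - 169\right) = \left(-2\right) \left(-174\right) = 348$)
$\left(A{\left(210 \right)} - 123252\right) + 3379 \cdot 75 = \left(348 - 123252\right) + 3379 \cdot 75 = -122904 + 253425 = 130521$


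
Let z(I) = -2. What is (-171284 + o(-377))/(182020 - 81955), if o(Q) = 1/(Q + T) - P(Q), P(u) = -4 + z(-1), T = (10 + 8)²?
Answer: -1815547/1060689 ≈ -1.7117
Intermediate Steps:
T = 324 (T = 18² = 324)
P(u) = -6 (P(u) = -4 - 2 = -6)
o(Q) = 6 + 1/(324 + Q) (o(Q) = 1/(Q + 324) - 1*(-6) = 1/(324 + Q) + 6 = 6 + 1/(324 + Q))
(-171284 + o(-377))/(182020 - 81955) = (-171284 + (1945 + 6*(-377))/(324 - 377))/(182020 - 81955) = (-171284 + (1945 - 2262)/(-53))/100065 = (-171284 - 1/53*(-317))*(1/100065) = (-171284 + 317/53)*(1/100065) = -9077735/53*1/100065 = -1815547/1060689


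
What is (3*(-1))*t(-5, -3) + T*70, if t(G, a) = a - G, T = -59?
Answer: -4136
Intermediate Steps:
(3*(-1))*t(-5, -3) + T*70 = (3*(-1))*(-3 - 1*(-5)) - 59*70 = -3*(-3 + 5) - 4130 = -3*2 - 4130 = -6 - 4130 = -4136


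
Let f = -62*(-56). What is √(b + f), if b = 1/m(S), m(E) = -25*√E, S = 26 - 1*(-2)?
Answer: √(17012800 - 14*√7)/70 ≈ 58.924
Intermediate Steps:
S = 28 (S = 26 + 2 = 28)
f = 3472
b = -√7/350 (b = 1/(-50*√7) = -√7/350 ≈ -0.0075593)
√(b + f) = √(-√7/350 + 3472) = √(3472 - √7/350)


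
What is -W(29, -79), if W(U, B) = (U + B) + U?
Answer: 21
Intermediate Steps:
W(U, B) = B + 2*U (W(U, B) = (B + U) + U = B + 2*U)
-W(29, -79) = -(-79 + 2*29) = -(-79 + 58) = -1*(-21) = 21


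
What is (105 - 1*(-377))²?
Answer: 232324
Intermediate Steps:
(105 - 1*(-377))² = (105 + 377)² = 482² = 232324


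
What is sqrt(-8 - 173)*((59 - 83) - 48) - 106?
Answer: -106 - 72*I*sqrt(181) ≈ -106.0 - 968.66*I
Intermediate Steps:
sqrt(-8 - 173)*((59 - 83) - 48) - 106 = sqrt(-181)*(-24 - 48) - 106 = (I*sqrt(181))*(-72) - 106 = -72*I*sqrt(181) - 106 = -106 - 72*I*sqrt(181)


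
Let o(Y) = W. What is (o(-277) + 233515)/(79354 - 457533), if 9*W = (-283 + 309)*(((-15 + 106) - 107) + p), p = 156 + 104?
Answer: -2107979/3403611 ≈ -0.61934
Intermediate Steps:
p = 260
W = 6344/9 (W = ((-283 + 309)*(((-15 + 106) - 107) + 260))/9 = (26*((91 - 107) + 260))/9 = (26*(-16 + 260))/9 = (26*244)/9 = (1/9)*6344 = 6344/9 ≈ 704.89)
o(Y) = 6344/9
(o(-277) + 233515)/(79354 - 457533) = (6344/9 + 233515)/(79354 - 457533) = (2107979/9)/(-378179) = (2107979/9)*(-1/378179) = -2107979/3403611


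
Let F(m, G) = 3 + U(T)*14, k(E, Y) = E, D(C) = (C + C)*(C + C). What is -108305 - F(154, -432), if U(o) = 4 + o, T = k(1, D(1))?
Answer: -108378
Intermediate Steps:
D(C) = 4*C² (D(C) = (2*C)*(2*C) = 4*C²)
T = 1
F(m, G) = 73 (F(m, G) = 3 + (4 + 1)*14 = 3 + 5*14 = 3 + 70 = 73)
-108305 - F(154, -432) = -108305 - 1*73 = -108305 - 73 = -108378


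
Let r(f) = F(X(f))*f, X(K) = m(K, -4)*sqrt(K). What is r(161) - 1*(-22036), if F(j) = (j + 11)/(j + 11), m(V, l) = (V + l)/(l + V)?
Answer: 22197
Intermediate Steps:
m(V, l) = 1 (m(V, l) = (V + l)/(V + l) = 1)
X(K) = sqrt(K) (X(K) = 1*sqrt(K) = sqrt(K))
F(j) = 1 (F(j) = (11 + j)/(11 + j) = 1)
r(f) = f (r(f) = 1*f = f)
r(161) - 1*(-22036) = 161 - 1*(-22036) = 161 + 22036 = 22197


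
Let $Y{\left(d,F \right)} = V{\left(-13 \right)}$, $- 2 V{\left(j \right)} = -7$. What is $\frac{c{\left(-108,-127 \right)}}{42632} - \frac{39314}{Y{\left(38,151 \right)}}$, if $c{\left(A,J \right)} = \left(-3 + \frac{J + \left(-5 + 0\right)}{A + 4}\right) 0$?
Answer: $- \frac{78628}{7} \approx -11233.0$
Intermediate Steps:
$V{\left(j \right)} = \frac{7}{2}$ ($V{\left(j \right)} = \left(- \frac{1}{2}\right) \left(-7\right) = \frac{7}{2}$)
$Y{\left(d,F \right)} = \frac{7}{2}$
$c{\left(A,J \right)} = 0$ ($c{\left(A,J \right)} = \left(-3 + \frac{J - 5}{4 + A}\right) 0 = \left(-3 + \frac{-5 + J}{4 + A}\right) 0 = 0$)
$\frac{c{\left(-108,-127 \right)}}{42632} - \frac{39314}{Y{\left(38,151 \right)}} = \frac{0}{42632} - \frac{39314}{\frac{7}{2}} = 0 \cdot \frac{1}{42632} - \frac{78628}{7} = 0 - \frac{78628}{7} = - \frac{78628}{7}$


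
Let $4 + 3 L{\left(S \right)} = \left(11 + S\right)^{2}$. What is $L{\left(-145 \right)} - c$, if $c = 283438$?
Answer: $-277454$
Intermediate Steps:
$L{\left(S \right)} = - \frac{4}{3} + \frac{\left(11 + S\right)^{2}}{3}$
$L{\left(-145 \right)} - c = \left(- \frac{4}{3} + \frac{\left(11 - 145\right)^{2}}{3}\right) - 283438 = \left(- \frac{4}{3} + \frac{\left(-134\right)^{2}}{3}\right) - 283438 = \left(- \frac{4}{3} + \frac{1}{3} \cdot 17956\right) - 283438 = \left(- \frac{4}{3} + \frac{17956}{3}\right) - 283438 = 5984 - 283438 = -277454$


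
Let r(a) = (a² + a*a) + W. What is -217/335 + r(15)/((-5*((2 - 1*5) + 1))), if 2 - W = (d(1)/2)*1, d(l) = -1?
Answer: 59767/1340 ≈ 44.602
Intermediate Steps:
W = 5/2 (W = 2 - (-1/2) = 2 - (-1*½) = 2 - (-1)/2 = 2 - 1*(-½) = 2 + ½ = 5/2 ≈ 2.5000)
r(a) = 5/2 + 2*a² (r(a) = (a² + a*a) + 5/2 = (a² + a²) + 5/2 = 2*a² + 5/2 = 5/2 + 2*a²)
-217/335 + r(15)/((-5*((2 - 1*5) + 1))) = -217/335 + (5/2 + 2*15²)/((-5*((2 - 1*5) + 1))) = -217*1/335 + (5/2 + 2*225)/((-5*((2 - 5) + 1))) = -217/335 + (5/2 + 450)/((-5*(-3 + 1))) = -217/335 + 905/(2*((-5*(-2)))) = -217/335 + (905/2)/10 = -217/335 + (905/2)*(⅒) = -217/335 + 181/4 = 59767/1340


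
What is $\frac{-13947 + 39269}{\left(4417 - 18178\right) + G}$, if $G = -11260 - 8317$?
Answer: $- \frac{12661}{16669} \approx -0.75955$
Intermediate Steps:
$G = -19577$ ($G = -11260 - 8317 = -19577$)
$\frac{-13947 + 39269}{\left(4417 - 18178\right) + G} = \frac{-13947 + 39269}{\left(4417 - 18178\right) - 19577} = \frac{25322}{-13761 - 19577} = \frac{25322}{-33338} = 25322 \left(- \frac{1}{33338}\right) = - \frac{12661}{16669}$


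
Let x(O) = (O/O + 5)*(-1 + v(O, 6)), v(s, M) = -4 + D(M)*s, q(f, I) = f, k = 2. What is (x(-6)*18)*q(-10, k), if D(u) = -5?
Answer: -27000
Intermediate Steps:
v(s, M) = -4 - 5*s
x(O) = -30 - 30*O (x(O) = (O/O + 5)*(-1 + (-4 - 5*O)) = (1 + 5)*(-5 - 5*O) = 6*(-5 - 5*O) = -30 - 30*O)
(x(-6)*18)*q(-10, k) = ((-30 - 30*(-6))*18)*(-10) = ((-30 + 180)*18)*(-10) = (150*18)*(-10) = 2700*(-10) = -27000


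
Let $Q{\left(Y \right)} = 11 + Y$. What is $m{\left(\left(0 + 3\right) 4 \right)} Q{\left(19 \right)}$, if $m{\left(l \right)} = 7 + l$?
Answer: $570$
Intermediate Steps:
$m{\left(\left(0 + 3\right) 4 \right)} Q{\left(19 \right)} = \left(7 + \left(0 + 3\right) 4\right) \left(11 + 19\right) = \left(7 + 3 \cdot 4\right) 30 = \left(7 + 12\right) 30 = 19 \cdot 30 = 570$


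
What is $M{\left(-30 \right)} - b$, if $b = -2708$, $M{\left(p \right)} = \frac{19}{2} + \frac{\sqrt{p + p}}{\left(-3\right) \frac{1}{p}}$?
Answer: $\frac{5435}{2} + 20 i \sqrt{15} \approx 2717.5 + 77.46 i$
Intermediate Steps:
$M{\left(p \right)} = \frac{19}{2} - \frac{\sqrt{2} p^{\frac{3}{2}}}{3}$ ($M{\left(p \right)} = 19 \cdot \frac{1}{2} + \sqrt{2 p} \left(- \frac{p}{3}\right) = \frac{19}{2} + \sqrt{2} \sqrt{p} \left(- \frac{p}{3}\right) = \frac{19}{2} - \frac{\sqrt{2} p^{\frac{3}{2}}}{3}$)
$M{\left(-30 \right)} - b = \left(\frac{19}{2} - \frac{\sqrt{2} \left(-30\right)^{\frac{3}{2}}}{3}\right) - -2708 = \left(\frac{19}{2} - \frac{\sqrt{2} \left(- 30 i \sqrt{30}\right)}{3}\right) + 2708 = \left(\frac{19}{2} + 20 i \sqrt{15}\right) + 2708 = \frac{5435}{2} + 20 i \sqrt{15}$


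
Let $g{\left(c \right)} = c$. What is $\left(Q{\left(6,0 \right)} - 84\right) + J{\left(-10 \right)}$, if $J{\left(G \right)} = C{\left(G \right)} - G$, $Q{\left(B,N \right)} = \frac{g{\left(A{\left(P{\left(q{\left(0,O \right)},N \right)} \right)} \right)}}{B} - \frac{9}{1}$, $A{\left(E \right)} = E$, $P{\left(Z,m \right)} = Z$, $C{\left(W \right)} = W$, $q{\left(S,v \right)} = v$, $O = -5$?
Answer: $- \frac{563}{6} \approx -93.833$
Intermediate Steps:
$Q{\left(B,N \right)} = -9 - \frac{5}{B}$ ($Q{\left(B,N \right)} = - \frac{5}{B} - \frac{9}{1} = - \frac{5}{B} - 9 = -9 - \frac{5}{B}$)
$J{\left(G \right)} = 0$ ($J{\left(G \right)} = G - G = 0$)
$\left(Q{\left(6,0 \right)} - 84\right) + J{\left(-10 \right)} = \left(\left(-9 - \frac{5}{6}\right) - 84\right) + 0 = \left(- \frac{59}{6} - 84\right) + 0 = - \frac{563}{6} + 0 = - \frac{563}{6}$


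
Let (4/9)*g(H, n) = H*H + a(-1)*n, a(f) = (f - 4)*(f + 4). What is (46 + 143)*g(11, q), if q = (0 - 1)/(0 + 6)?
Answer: 420147/8 ≈ 52518.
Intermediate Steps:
a(f) = (-4 + f)*(4 + f)
q = -⅙ (q = -1/6 = -1*⅙ = -⅙ ≈ -0.16667)
g(H, n) = -135*n/4 + 9*H²/4 (g(H, n) = 9*(H*H + (-16 + (-1)²)*n)/4 = 9*(H² + (-16 + 1)*n)/4 = 9*(H² - 15*n)/4 = -135*n/4 + 9*H²/4)
(46 + 143)*g(11, q) = (46 + 143)*(-135/4*(-⅙) + (9/4)*11²) = 189*(45/8 + (9/4)*121) = 189*(45/8 + 1089/4) = 189*(2223/8) = 420147/8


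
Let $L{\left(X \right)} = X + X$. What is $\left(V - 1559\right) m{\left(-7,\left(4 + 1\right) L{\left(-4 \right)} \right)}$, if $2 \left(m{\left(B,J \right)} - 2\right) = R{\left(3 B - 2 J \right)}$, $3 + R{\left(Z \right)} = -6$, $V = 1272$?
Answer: $\frac{1435}{2} \approx 717.5$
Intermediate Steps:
$L{\left(X \right)} = 2 X$
$R{\left(Z \right)} = -9$ ($R{\left(Z \right)} = -3 - 6 = -9$)
$m{\left(B,J \right)} = - \frac{5}{2}$ ($m{\left(B,J \right)} = 2 + \frac{1}{2} \left(-9\right) = 2 - \frac{9}{2} = - \frac{5}{2}$)
$\left(V - 1559\right) m{\left(-7,\left(4 + 1\right) L{\left(-4 \right)} \right)} = \left(1272 - 1559\right) \left(- \frac{5}{2}\right) = \left(-287\right) \left(- \frac{5}{2}\right) = \frac{1435}{2}$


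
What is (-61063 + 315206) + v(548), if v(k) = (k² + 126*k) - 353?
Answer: 623142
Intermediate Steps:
v(k) = -353 + k² + 126*k
(-61063 + 315206) + v(548) = (-61063 + 315206) + (-353 + 548² + 126*548) = 254143 + (-353 + 300304 + 69048) = 254143 + 368999 = 623142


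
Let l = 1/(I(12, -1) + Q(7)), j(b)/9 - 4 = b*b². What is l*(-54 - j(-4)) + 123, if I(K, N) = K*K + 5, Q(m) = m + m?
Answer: 20535/163 ≈ 125.98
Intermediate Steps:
Q(m) = 2*m
I(K, N) = 5 + K² (I(K, N) = K² + 5 = 5 + K²)
j(b) = 36 + 9*b³ (j(b) = 36 + 9*(b*b²) = 36 + 9*b³)
l = 1/163 (l = 1/((5 + 12²) + 2*7) = 1/((5 + 144) + 14) = 1/(149 + 14) = 1/163 ≈ 0.0061350)
l*(-54 - j(-4)) + 123 = (-54 - (36 + 9*(-4)³))/163 + 123 = (-54 - (36 + 9*(-64)))/163 + 123 = (-54 - (36 - 576))/163 + 123 = (-54 - 1*(-540))/163 + 123 = (-54 + 540)/163 + 123 = (1/163)*486 + 123 = 486/163 + 123 = 20535/163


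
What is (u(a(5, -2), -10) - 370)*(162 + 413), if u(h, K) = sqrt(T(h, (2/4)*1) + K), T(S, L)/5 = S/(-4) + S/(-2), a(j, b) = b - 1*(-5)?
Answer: -212750 + 575*I*sqrt(85)/2 ≈ -2.1275e+5 + 2650.6*I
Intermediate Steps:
a(j, b) = 5 + b (a(j, b) = b + 5 = 5 + b)
T(S, L) = -15*S/4 (T(S, L) = 5*(S/(-4) + S/(-2)) = 5*(S*(-1/4) + S*(-1/2)) = 5*(-S/4 - S/2) = 5*(-3*S/4) = -15*S/4)
u(h, K) = sqrt(K - 15*h/4) (u(h, K) = sqrt(-15*h/4 + K) = sqrt(K - 15*h/4))
(u(a(5, -2), -10) - 370)*(162 + 413) = (sqrt(-15*(5 - 2) + 4*(-10))/2 - 370)*(162 + 413) = (sqrt(-15*3 - 40)/2 - 370)*575 = (sqrt(-45 - 40)/2 - 370)*575 = (sqrt(-85)/2 - 370)*575 = ((I*sqrt(85))/2 - 370)*575 = (I*sqrt(85)/2 - 370)*575 = (-370 + I*sqrt(85)/2)*575 = -212750 + 575*I*sqrt(85)/2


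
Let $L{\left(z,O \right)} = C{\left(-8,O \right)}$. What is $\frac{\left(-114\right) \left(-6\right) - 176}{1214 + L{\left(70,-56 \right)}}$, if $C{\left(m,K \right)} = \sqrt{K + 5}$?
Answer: $\frac{616712}{1473847} - \frac{508 i \sqrt{51}}{1473847} \approx 0.41844 - 0.0024615 i$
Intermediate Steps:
$C{\left(m,K \right)} = \sqrt{5 + K}$
$L{\left(z,O \right)} = \sqrt{5 + O}$
$\frac{\left(-114\right) \left(-6\right) - 176}{1214 + L{\left(70,-56 \right)}} = \frac{\left(-114\right) \left(-6\right) - 176}{1214 + \sqrt{5 - 56}} = \frac{684 - 176}{1214 + \sqrt{-51}} = \frac{508}{1214 + i \sqrt{51}}$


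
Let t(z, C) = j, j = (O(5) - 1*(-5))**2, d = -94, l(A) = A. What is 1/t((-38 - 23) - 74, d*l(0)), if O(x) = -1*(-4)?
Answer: 1/81 ≈ 0.012346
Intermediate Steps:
O(x) = 4
j = 81 (j = (4 - 1*(-5))**2 = (4 + 5)**2 = 9**2 = 81)
t(z, C) = 81
1/t((-38 - 23) - 74, d*l(0)) = 1/81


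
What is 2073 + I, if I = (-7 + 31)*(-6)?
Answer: 1929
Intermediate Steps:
I = -144 (I = 24*(-6) = -144)
2073 + I = 2073 - 144 = 1929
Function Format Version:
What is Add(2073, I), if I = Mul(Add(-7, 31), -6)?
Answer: 1929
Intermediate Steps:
I = -144 (I = Mul(24, -6) = -144)
Add(2073, I) = Add(2073, -144) = 1929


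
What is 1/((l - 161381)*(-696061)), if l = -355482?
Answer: 1/359768176643 ≈ 2.7796e-12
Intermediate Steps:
1/((l - 161381)*(-696061)) = 1/(-355482 - 161381*(-696061)) = -1/696061/(-516863) = -1/516863*(-1/696061) = 1/359768176643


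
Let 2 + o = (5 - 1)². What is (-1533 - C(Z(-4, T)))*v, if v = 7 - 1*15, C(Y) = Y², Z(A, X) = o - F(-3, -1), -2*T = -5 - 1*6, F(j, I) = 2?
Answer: 13416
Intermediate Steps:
T = 11/2 (T = -(-5 - 1*6)/2 = -(-5 - 6)/2 = -½*(-11) = 11/2 ≈ 5.5000)
o = 14 (o = -2 + (5 - 1)² = -2 + 4² = -2 + 16 = 14)
Z(A, X) = 12 (Z(A, X) = 14 - 1*2 = 14 - 2 = 12)
v = -8 (v = 7 - 15 = -8)
(-1533 - C(Z(-4, T)))*v = (-1533 - 1*12²)*(-8) = (-1533 - 1*144)*(-8) = (-1533 - 144)*(-8) = -1677*(-8) = 13416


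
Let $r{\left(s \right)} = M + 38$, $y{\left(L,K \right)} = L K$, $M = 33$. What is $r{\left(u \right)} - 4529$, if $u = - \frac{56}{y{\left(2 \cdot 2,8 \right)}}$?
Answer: $-4458$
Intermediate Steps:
$y{\left(L,K \right)} = K L$
$u = - \frac{7}{4}$ ($u = - \frac{56}{8 \cdot 2 \cdot 2} = - \frac{56}{8 \cdot 4} = - \frac{56}{32} = \left(-56\right) \frac{1}{32} = - \frac{7}{4} \approx -1.75$)
$r{\left(s \right)} = 71$ ($r{\left(s \right)} = 33 + 38 = 71$)
$r{\left(u \right)} - 4529 = 71 - 4529 = -4458$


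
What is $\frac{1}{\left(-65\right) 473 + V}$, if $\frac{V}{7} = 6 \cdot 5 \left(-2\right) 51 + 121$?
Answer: $- \frac{1}{51318} \approx -1.9486 \cdot 10^{-5}$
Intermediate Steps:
$V = -20573$ ($V = 7 \left(6 \cdot 5 \left(-2\right) 51 + 121\right) = 7 \left(30 \left(-2\right) 51 + 121\right) = 7 \left(\left(-60\right) 51 + 121\right) = 7 \left(-3060 + 121\right) = 7 \left(-2939\right) = -20573$)
$\frac{1}{\left(-65\right) 473 + V} = \frac{1}{\left(-65\right) 473 - 20573} = \frac{1}{-30745 - 20573} = \frac{1}{-51318} = - \frac{1}{51318}$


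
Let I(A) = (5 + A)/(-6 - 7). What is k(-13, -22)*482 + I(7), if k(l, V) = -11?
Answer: -68938/13 ≈ -5302.9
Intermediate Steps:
I(A) = -5/13 - A/13 (I(A) = (5 + A)/(-13) = (5 + A)*(-1/13) = -5/13 - A/13)
k(-13, -22)*482 + I(7) = -11*482 + (-5/13 - 1/13*7) = -5302 + (-5/13 - 7/13) = -5302 - 12/13 = -68938/13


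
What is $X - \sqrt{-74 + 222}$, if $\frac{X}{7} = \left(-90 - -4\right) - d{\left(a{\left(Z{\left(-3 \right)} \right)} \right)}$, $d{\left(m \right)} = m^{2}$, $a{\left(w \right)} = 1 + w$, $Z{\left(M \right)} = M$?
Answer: $-630 - 2 \sqrt{37} \approx -642.17$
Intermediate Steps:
$X = -630$ ($X = 7 \left(\left(-90 - -4\right) - \left(1 - 3\right)^{2}\right) = 7 \left(\left(-90 + 4\right) - \left(-2\right)^{2}\right) = 7 \left(-86 - 4\right) = 7 \left(-90\right) = -630$)
$X - \sqrt{-74 + 222} = -630 - \sqrt{-74 + 222} = -630 - \sqrt{148} = -630 - 2 \sqrt{37}$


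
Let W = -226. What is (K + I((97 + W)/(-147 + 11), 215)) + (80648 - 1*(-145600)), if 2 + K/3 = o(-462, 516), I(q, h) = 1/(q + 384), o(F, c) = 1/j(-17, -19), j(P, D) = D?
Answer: 225044346619/994707 ≈ 2.2624e+5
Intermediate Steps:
o(F, c) = -1/19 (o(F, c) = 1/(-19) = -1/19)
I(q, h) = 1/(384 + q)
K = -117/19 (K = -6 + 3*(-1/19) = -6 - 3/19 = -117/19 ≈ -6.1579)
(K + I((97 + W)/(-147 + 11), 215)) + (80648 - 1*(-145600)) = (-117/19 + 1/(384 + (97 - 226)/(-147 + 11))) + (80648 - 1*(-145600)) = (-117/19 + 1/(384 - 129/(-136))) + (80648 + 145600) = (-117/19 + 1/(384 - 129*(-1/136))) + 226248 = (-117/19 + 1/(384 + 129/136)) + 226248 = (-117/19 + 1/(52353/136)) + 226248 = (-117/19 + 136/52353) + 226248 = -6122717/994707 + 226248 = 225044346619/994707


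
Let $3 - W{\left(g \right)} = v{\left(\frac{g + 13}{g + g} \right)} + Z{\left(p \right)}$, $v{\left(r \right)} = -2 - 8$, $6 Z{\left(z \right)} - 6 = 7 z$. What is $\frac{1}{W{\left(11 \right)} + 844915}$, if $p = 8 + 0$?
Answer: $\frac{3}{2534753} \approx 1.1835 \cdot 10^{-6}$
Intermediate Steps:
$p = 8$
$Z{\left(z \right)} = 1 + \frac{7 z}{6}$
$v{\left(r \right)} = -10$ ($v{\left(r \right)} = -2 - 8 = -10$)
$W{\left(g \right)} = \frac{8}{3}$ ($W{\left(g \right)} = 3 - \left(-10 + \left(1 + \frac{7}{6} \cdot 8\right)\right) = 3 - \left(-10 + \left(1 + \frac{28}{3}\right)\right) = 3 - \left(-10 + \frac{31}{3}\right) = 3 - \frac{1}{3} = \frac{8}{3}$)
$\frac{1}{W{\left(11 \right)} + 844915} = \frac{1}{\frac{8}{3} + 844915} = \frac{1}{\frac{2534753}{3}} = \frac{3}{2534753}$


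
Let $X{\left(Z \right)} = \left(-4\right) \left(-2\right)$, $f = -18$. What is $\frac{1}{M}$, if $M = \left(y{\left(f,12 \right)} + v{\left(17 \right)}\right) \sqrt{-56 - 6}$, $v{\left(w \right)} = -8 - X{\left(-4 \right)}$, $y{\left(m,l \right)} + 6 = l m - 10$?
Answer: $\frac{i \sqrt{62}}{15376} \approx 0.0005121 i$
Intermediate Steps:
$X{\left(Z \right)} = 8$
$y{\left(m,l \right)} = -16 + l m$ ($y{\left(m,l \right)} = -6 + \left(l m - 10\right) = -6 + \left(-10 + l m\right) = -16 + l m$)
$v{\left(w \right)} = -16$ ($v{\left(w \right)} = -8 - 8 = -16$)
$M = - 248 i \sqrt{62}$ ($M = \left(\left(-16 + 12 \left(-18\right)\right) - 16\right) \sqrt{-56 - 6} = \left(\left(-16 - 216\right) - 16\right) \sqrt{-62} = \left(-232 - 16\right) i \sqrt{62} = - 248 i \sqrt{62} \approx - 1952.8 i$)
$\frac{1}{M} = \frac{1}{\left(-248\right) i \sqrt{62}} = \frac{i \sqrt{62}}{15376}$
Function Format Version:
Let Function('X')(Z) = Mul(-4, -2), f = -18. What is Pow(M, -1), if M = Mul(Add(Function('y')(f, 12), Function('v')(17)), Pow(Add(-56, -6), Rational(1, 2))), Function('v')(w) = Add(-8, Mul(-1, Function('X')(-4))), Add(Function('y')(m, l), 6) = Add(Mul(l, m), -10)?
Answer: Mul(Rational(1, 15376), I, Pow(62, Rational(1, 2))) ≈ Mul(0.00051210, I)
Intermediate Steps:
Function('X')(Z) = 8
Function('y')(m, l) = Add(-16, Mul(l, m)) (Function('y')(m, l) = Add(-6, Add(Mul(l, m), -10)) = Add(-6, Add(-10, Mul(l, m))) = Add(-16, Mul(l, m)))
Function('v')(w) = -16 (Function('v')(w) = Add(-8, Mul(-1, 8)) = Add(-8, -8) = -16)
M = Mul(-248, I, Pow(62, Rational(1, 2))) (M = Mul(Add(Add(-16, Mul(12, -18)), -16), Pow(Add(-56, -6), Rational(1, 2))) = Mul(Add(Add(-16, -216), -16), Pow(-62, Rational(1, 2))) = Mul(Add(-232, -16), Mul(I, Pow(62, Rational(1, 2)))) = Mul(-248, Mul(I, Pow(62, Rational(1, 2)))) = Mul(-248, I, Pow(62, Rational(1, 2))) ≈ Mul(-1952.8, I))
Pow(M, -1) = Pow(Mul(-248, I, Pow(62, Rational(1, 2))), -1) = Mul(Rational(1, 15376), I, Pow(62, Rational(1, 2)))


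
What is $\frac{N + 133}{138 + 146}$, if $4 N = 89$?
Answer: $\frac{621}{1136} \approx 0.54665$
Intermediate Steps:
$N = \frac{89}{4}$ ($N = \frac{1}{4} \cdot 89 = \frac{89}{4} \approx 22.25$)
$\frac{N + 133}{138 + 146} = \frac{\frac{89}{4} + 133}{138 + 146} = \frac{621}{4 \cdot 284} = \frac{621}{4} \cdot \frac{1}{284} = \frac{621}{1136}$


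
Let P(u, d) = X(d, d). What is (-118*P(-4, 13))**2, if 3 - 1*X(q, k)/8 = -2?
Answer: 22278400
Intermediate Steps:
X(q, k) = 40 (X(q, k) = 24 - 8*(-2) = 24 + 16 = 40)
P(u, d) = 40
(-118*P(-4, 13))**2 = (-118/(1/40))**2 = (-118/1/40)**2 = (-118*40)**2 = (-4720)**2 = 22278400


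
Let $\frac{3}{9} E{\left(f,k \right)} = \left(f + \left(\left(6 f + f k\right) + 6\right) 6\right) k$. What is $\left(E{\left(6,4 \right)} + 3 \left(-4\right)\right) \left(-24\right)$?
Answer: $-115488$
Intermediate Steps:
$E{\left(f,k \right)} = 3 k \left(36 + 37 f + 6 f k\right)$ ($E{\left(f,k \right)} = 3 \left(f + \left(\left(6 f + f k\right) + 6\right) 6\right) k = 3 \left(f + \left(6 + 6 f + f k\right) 6\right) k = 3 \left(f + \left(36 + 36 f + 6 f k\right)\right) k = 3 \left(36 + 37 f + 6 f k\right) k = 3 k \left(36 + 37 f + 6 f k\right)$)
$\left(E{\left(6,4 \right)} + 3 \left(-4\right)\right) \left(-24\right) = \left(3 \cdot 4 \left(36 + 37 \cdot 6 + 6 \cdot 6 \cdot 4\right) + 3 \left(-4\right)\right) \left(-24\right) = \left(3 \cdot 4 \left(36 + 222 + 144\right) - 12\right) \left(-24\right) = \left(3 \cdot 4 \cdot 402 - 12\right) \left(-24\right) = \left(4824 - 12\right) \left(-24\right) = 4812 \left(-24\right) = -115488$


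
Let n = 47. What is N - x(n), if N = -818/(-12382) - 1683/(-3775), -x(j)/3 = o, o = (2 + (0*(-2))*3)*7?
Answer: 6579778/154775 ≈ 42.512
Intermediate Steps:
o = 14 (o = (2 + 0*3)*7 = (2 + 0)*7 = 2*7 = 14)
x(j) = -42 (x(j) = -3*14 = -42)
N = 79228/154775 (N = -818*(-1/12382) - 1683*(-1/3775) = 409/6191 + 1683/3775 = 79228/154775 ≈ 0.51189)
N - x(n) = 79228/154775 - 1*(-42) = 79228/154775 + 42 = 6579778/154775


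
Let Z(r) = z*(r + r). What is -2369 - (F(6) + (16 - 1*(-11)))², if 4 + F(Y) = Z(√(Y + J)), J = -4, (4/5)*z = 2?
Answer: -2948 - 230*√2 ≈ -3273.3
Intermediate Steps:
z = 5/2 (z = (5/4)*2 = 5/2 ≈ 2.5000)
Z(r) = 5*r (Z(r) = 5*(r + r)/2 = 5*(2*r)/2 = 5*r)
F(Y) = -4 + 5*√(-4 + Y) (F(Y) = -4 + 5*√(Y - 4) = -4 + 5*√(-4 + Y))
-2369 - (F(6) + (16 - 1*(-11)))² = -2369 - ((-4 + 5*√(-4 + 6)) + (16 - 1*(-11)))² = -2369 - ((-4 + 5*√2) + (16 + 11))² = -2369 - ((-4 + 5*√2) + 27)² = -2369 - (23 + 5*√2)²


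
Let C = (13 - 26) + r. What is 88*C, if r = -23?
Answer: -3168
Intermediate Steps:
C = -36 (C = (13 - 26) - 23 = -13 - 23 = -36)
88*C = 88*(-36) = -3168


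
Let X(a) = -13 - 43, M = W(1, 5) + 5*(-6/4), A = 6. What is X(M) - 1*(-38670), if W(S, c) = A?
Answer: 38614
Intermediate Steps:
W(S, c) = 6
M = -3/2 (M = 6 + 5*(-6/4) = 6 + 5*(-6*¼) = 6 + 5*(-3/2) = 6 - 15/2 = -3/2 ≈ -1.5000)
X(a) = -56
X(M) - 1*(-38670) = -56 - 1*(-38670) = -56 + 38670 = 38614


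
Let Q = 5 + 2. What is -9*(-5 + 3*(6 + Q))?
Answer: -306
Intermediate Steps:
Q = 7
-9*(-5 + 3*(6 + Q)) = -9*(-5 + 3*(6 + 7)) = -9*(-5 + 3*13) = -9*(-5 + 39) = -9*34 = -306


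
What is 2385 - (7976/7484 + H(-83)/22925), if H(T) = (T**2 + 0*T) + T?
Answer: 102240583399/42892675 ≈ 2383.6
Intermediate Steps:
H(T) = T + T**2 (H(T) = (T**2 + 0) + T = T**2 + T = T + T**2)
2385 - (7976/7484 + H(-83)/22925) = 2385 - (7976/7484 - 83*(1 - 83)/22925) = 2385 - (7976*(1/7484) - 83*(-82)*(1/22925)) = 2385 - (1994/1871 + 6806*(1/22925)) = 2385 - (1994/1871 + 6806/22925) = 2385 - 1*58446476/42892675 = 2385 - 58446476/42892675 = 102240583399/42892675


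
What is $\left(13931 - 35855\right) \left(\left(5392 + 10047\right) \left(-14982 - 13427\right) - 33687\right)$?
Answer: $9616748577912$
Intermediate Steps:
$\left(13931 - 35855\right) \left(\left(5392 + 10047\right) \left(-14982 - 13427\right) - 33687\right) = - 21924 \left(15439 \left(-14982 - 13427\right) - 33687\right) = - 21924 \left(15439 \left(-28409\right) - 33687\right) = - 21924 \left(-438606551 - 33687\right) = \left(-21924\right) \left(-438640238\right) = 9616748577912$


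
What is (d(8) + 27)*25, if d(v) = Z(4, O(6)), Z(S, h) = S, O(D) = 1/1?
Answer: 775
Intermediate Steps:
O(D) = 1
d(v) = 4
(d(8) + 27)*25 = (4 + 27)*25 = 31*25 = 775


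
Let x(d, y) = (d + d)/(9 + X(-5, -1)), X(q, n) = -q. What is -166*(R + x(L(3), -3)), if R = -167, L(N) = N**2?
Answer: 192560/7 ≈ 27509.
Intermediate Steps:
x(d, y) = d/7 (x(d, y) = (d + d)/(9 - 1*(-5)) = (2*d)/(9 + 5) = (2*d)/14 = (2*d)*(1/14) = d/7)
-166*(R + x(L(3), -3)) = -166*(-167 + (1/7)*3**2) = -166*(-167 + (1/7)*9) = -166*(-167 + 9/7) = -166*(-1160/7) = 192560/7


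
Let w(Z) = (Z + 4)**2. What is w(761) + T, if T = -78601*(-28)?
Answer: 2786053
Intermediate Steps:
w(Z) = (4 + Z)**2
T = 2200828
w(761) + T = (4 + 761)**2 + 2200828 = 765**2 + 2200828 = 585225 + 2200828 = 2786053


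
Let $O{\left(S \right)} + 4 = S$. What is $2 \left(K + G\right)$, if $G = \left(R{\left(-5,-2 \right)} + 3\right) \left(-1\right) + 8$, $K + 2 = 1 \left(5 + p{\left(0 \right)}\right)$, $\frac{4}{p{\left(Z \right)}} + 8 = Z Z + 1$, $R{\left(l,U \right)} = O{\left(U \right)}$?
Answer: $\frac{188}{7} \approx 26.857$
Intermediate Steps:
$O{\left(S \right)} = -4 + S$
$R{\left(l,U \right)} = -4 + U$
$p{\left(Z \right)} = \frac{4}{-7 + Z^{2}}$ ($p{\left(Z \right)} = \frac{4}{-8 + \left(Z Z + 1\right)} = \frac{4}{-8 + \left(Z^{2} + 1\right)} = \frac{4}{-8 + \left(1 + Z^{2}\right)} = \frac{4}{-7 + Z^{2}}$)
$K = \frac{17}{7}$ ($K = -2 + 1 \left(5 + \frac{4}{-7 + 0^{2}}\right) = -2 + 1 \left(5 + \frac{4}{-7 + 0}\right) = -2 + 1 \left(5 + \frac{4}{-7}\right) = -2 + 1 \left(5 + 4 \left(- \frac{1}{7}\right)\right) = -2 + 1 \left(5 - \frac{4}{7}\right) = -2 + 1 \cdot \frac{31}{7} = -2 + \frac{31}{7} = \frac{17}{7} \approx 2.4286$)
$G = 11$ ($G = \left(\left(-4 - 2\right) + 3\right) \left(-1\right) + 8 = \left(-6 + 3\right) \left(-1\right) + 8 = \left(-3\right) \left(-1\right) + 8 = 3 + 8 = 11$)
$2 \left(K + G\right) = 2 \left(\frac{17}{7} + 11\right) = 2 \cdot \frac{94}{7} = \frac{188}{7}$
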